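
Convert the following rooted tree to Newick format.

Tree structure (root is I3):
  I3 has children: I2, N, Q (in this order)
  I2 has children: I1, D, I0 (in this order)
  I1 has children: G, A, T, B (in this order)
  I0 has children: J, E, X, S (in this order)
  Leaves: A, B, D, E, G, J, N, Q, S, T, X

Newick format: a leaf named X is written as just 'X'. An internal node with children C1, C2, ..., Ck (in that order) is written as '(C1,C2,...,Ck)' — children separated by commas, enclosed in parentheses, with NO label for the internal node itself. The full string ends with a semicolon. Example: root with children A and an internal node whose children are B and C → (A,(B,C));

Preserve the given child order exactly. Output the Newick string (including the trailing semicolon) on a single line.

internal I3 with children ['I2', 'N', 'Q']
  internal I2 with children ['I1', 'D', 'I0']
    internal I1 with children ['G', 'A', 'T', 'B']
      leaf 'G' → 'G'
      leaf 'A' → 'A'
      leaf 'T' → 'T'
      leaf 'B' → 'B'
    → '(G,A,T,B)'
    leaf 'D' → 'D'
    internal I0 with children ['J', 'E', 'X', 'S']
      leaf 'J' → 'J'
      leaf 'E' → 'E'
      leaf 'X' → 'X'
      leaf 'S' → 'S'
    → '(J,E,X,S)'
  → '((G,A,T,B),D,(J,E,X,S))'
  leaf 'N' → 'N'
  leaf 'Q' → 'Q'
→ '(((G,A,T,B),D,(J,E,X,S)),N,Q)'
Final: (((G,A,T,B),D,(J,E,X,S)),N,Q);

Answer: (((G,A,T,B),D,(J,E,X,S)),N,Q);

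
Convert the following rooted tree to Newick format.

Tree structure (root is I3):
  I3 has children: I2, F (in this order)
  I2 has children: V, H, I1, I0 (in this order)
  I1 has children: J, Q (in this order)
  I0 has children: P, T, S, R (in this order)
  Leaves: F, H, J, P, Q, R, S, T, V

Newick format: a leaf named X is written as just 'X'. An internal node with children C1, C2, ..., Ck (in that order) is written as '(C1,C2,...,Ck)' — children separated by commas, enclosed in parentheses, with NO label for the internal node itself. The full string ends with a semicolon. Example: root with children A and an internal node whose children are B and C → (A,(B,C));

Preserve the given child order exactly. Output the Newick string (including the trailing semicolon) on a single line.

internal I3 with children ['I2', 'F']
  internal I2 with children ['V', 'H', 'I1', 'I0']
    leaf 'V' → 'V'
    leaf 'H' → 'H'
    internal I1 with children ['J', 'Q']
      leaf 'J' → 'J'
      leaf 'Q' → 'Q'
    → '(J,Q)'
    internal I0 with children ['P', 'T', 'S', 'R']
      leaf 'P' → 'P'
      leaf 'T' → 'T'
      leaf 'S' → 'S'
      leaf 'R' → 'R'
    → '(P,T,S,R)'
  → '(V,H,(J,Q),(P,T,S,R))'
  leaf 'F' → 'F'
→ '((V,H,(J,Q),(P,T,S,R)),F)'
Final: ((V,H,(J,Q),(P,T,S,R)),F);

Answer: ((V,H,(J,Q),(P,T,S,R)),F);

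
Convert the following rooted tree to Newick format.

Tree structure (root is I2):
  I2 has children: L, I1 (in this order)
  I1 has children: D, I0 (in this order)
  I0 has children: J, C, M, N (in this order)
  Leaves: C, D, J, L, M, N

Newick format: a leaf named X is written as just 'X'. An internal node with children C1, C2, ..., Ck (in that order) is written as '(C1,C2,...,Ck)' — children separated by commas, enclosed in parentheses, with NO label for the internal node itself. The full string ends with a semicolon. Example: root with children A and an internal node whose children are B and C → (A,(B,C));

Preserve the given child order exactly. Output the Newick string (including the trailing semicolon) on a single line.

internal I2 with children ['L', 'I1']
  leaf 'L' → 'L'
  internal I1 with children ['D', 'I0']
    leaf 'D' → 'D'
    internal I0 with children ['J', 'C', 'M', 'N']
      leaf 'J' → 'J'
      leaf 'C' → 'C'
      leaf 'M' → 'M'
      leaf 'N' → 'N'
    → '(J,C,M,N)'
  → '(D,(J,C,M,N))'
→ '(L,(D,(J,C,M,N)))'
Final: (L,(D,(J,C,M,N)));

Answer: (L,(D,(J,C,M,N)));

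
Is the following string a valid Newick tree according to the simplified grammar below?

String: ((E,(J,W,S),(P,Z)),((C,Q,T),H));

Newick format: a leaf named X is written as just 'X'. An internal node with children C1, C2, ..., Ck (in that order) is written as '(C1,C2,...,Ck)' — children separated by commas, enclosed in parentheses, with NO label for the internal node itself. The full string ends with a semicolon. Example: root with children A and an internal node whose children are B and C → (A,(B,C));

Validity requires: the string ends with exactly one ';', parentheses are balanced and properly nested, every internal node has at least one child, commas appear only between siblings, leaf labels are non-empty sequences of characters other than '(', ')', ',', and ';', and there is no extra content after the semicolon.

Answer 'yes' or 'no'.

Answer: yes

Derivation:
Input: ((E,(J,W,S),(P,Z)),((C,Q,T),H));
Paren balance: 6 '(' vs 6 ')' OK
Ends with single ';': True
Full parse: OK
Valid: True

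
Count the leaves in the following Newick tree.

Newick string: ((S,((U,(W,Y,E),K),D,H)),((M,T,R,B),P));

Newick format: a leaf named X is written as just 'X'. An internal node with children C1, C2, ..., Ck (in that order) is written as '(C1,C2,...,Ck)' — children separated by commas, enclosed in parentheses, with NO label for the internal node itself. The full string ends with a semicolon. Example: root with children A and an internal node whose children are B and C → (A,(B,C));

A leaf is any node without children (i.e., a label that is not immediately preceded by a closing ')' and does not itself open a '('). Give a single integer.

Answer: 13

Derivation:
Newick: ((S,((U,(W,Y,E),K),D,H)),((M,T,R,B),P));
Scan left-to-right; a leaf is any maximal label run not followed by '(':
  pos 2: leaf 'S' → count = 1
  pos 6: leaf 'U' → count = 2
  pos 9: leaf 'W' → count = 3
  pos 11: leaf 'Y' → count = 4
  pos 13: leaf 'E' → count = 5
  pos 16: leaf 'K' → count = 6
  pos 19: leaf 'D' → count = 7
  pos 21: leaf 'H' → count = 8
  pos 27: leaf 'M' → count = 9
  pos 29: leaf 'T' → count = 10
  pos 31: leaf 'R' → count = 11
  pos 33: leaf 'B' → count = 12
  pos 36: leaf 'P' → count = 13
Total leaves: 13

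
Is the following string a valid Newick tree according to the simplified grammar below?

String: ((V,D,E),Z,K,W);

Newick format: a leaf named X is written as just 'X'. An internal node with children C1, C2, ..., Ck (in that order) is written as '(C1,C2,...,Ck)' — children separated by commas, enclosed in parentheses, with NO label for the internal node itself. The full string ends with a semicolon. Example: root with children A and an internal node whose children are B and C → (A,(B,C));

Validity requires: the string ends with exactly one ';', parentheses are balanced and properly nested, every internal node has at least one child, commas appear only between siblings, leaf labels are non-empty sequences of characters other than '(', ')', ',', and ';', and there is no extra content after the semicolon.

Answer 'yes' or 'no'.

Answer: yes

Derivation:
Input: ((V,D,E),Z,K,W);
Paren balance: 2 '(' vs 2 ')' OK
Ends with single ';': True
Full parse: OK
Valid: True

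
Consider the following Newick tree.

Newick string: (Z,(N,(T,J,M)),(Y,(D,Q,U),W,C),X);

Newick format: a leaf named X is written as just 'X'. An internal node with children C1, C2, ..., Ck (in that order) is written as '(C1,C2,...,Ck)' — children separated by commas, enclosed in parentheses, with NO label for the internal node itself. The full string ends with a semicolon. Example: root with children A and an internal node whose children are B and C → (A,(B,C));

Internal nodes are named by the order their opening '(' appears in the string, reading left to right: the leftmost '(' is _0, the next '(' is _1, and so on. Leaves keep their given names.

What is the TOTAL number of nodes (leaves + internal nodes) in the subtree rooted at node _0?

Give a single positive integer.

Newick: (Z,(N,(T,J,M)),(Y,(D,Q,U),W,C),X);
Locate _0: it is the '(' at position 0 (the 1st '(' reading left to right).
Query: subtree rooted at _0
_0: subtree_size = 1 + 16
  Z: subtree_size = 1 + 0
  _1: subtree_size = 1 + 5
    N: subtree_size = 1 + 0
    _2: subtree_size = 1 + 3
      T: subtree_size = 1 + 0
      J: subtree_size = 1 + 0
      M: subtree_size = 1 + 0
  _3: subtree_size = 1 + 7
    Y: subtree_size = 1 + 0
    _4: subtree_size = 1 + 3
      D: subtree_size = 1 + 0
      Q: subtree_size = 1 + 0
      U: subtree_size = 1 + 0
    W: subtree_size = 1 + 0
    C: subtree_size = 1 + 0
  X: subtree_size = 1 + 0
Total subtree size of _0: 17

Answer: 17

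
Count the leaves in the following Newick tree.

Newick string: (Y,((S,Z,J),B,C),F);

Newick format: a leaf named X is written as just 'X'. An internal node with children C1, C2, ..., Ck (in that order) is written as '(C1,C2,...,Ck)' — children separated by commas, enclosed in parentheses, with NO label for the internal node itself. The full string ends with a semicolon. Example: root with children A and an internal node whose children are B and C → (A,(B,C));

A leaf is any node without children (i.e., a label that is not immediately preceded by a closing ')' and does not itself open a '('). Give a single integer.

Answer: 7

Derivation:
Newick: (Y,((S,Z,J),B,C),F);
Scan left-to-right; a leaf is any maximal label run not followed by '(':
  pos 1: leaf 'Y' → count = 1
  pos 5: leaf 'S' → count = 2
  pos 7: leaf 'Z' → count = 3
  pos 9: leaf 'J' → count = 4
  pos 12: leaf 'B' → count = 5
  pos 14: leaf 'C' → count = 6
  pos 17: leaf 'F' → count = 7
Total leaves: 7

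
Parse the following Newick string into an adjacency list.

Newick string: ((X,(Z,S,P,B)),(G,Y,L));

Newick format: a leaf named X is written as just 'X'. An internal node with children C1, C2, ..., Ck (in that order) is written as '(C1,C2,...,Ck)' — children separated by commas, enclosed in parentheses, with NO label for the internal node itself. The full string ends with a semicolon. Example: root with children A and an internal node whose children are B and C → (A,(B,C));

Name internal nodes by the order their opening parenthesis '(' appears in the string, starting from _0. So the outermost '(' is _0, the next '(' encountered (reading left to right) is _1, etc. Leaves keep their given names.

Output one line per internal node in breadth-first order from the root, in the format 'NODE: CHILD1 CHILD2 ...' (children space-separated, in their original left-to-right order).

Input: ((X,(Z,S,P,B)),(G,Y,L));
Scanning left-to-right, naming '(' by encounter order:
  pos 0: '(' -> open internal node _0 (depth 1)
  pos 1: '(' -> open internal node _1 (depth 2)
  pos 4: '(' -> open internal node _2 (depth 3)
  pos 12: ')' -> close internal node _2 (now at depth 2)
  pos 13: ')' -> close internal node _1 (now at depth 1)
  pos 15: '(' -> open internal node _3 (depth 2)
  pos 21: ')' -> close internal node _3 (now at depth 1)
  pos 22: ')' -> close internal node _0 (now at depth 0)
Total internal nodes: 4
BFS adjacency from root:
  _0: _1 _3
  _1: X _2
  _3: G Y L
  _2: Z S P B

Answer: _0: _1 _3
_1: X _2
_3: G Y L
_2: Z S P B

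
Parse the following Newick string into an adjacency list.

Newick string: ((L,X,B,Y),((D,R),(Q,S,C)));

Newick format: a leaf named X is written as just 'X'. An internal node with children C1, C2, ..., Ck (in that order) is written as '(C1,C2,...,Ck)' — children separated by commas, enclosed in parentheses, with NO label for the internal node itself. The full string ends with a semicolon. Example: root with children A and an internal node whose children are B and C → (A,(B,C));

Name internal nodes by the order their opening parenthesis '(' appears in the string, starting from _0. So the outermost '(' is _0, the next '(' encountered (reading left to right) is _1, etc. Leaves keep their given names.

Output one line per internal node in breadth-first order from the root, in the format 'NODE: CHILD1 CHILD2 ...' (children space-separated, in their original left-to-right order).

Answer: _0: _1 _2
_1: L X B Y
_2: _3 _4
_3: D R
_4: Q S C

Derivation:
Input: ((L,X,B,Y),((D,R),(Q,S,C)));
Scanning left-to-right, naming '(' by encounter order:
  pos 0: '(' -> open internal node _0 (depth 1)
  pos 1: '(' -> open internal node _1 (depth 2)
  pos 9: ')' -> close internal node _1 (now at depth 1)
  pos 11: '(' -> open internal node _2 (depth 2)
  pos 12: '(' -> open internal node _3 (depth 3)
  pos 16: ')' -> close internal node _3 (now at depth 2)
  pos 18: '(' -> open internal node _4 (depth 3)
  pos 24: ')' -> close internal node _4 (now at depth 2)
  pos 25: ')' -> close internal node _2 (now at depth 1)
  pos 26: ')' -> close internal node _0 (now at depth 0)
Total internal nodes: 5
BFS adjacency from root:
  _0: _1 _2
  _1: L X B Y
  _2: _3 _4
  _3: D R
  _4: Q S C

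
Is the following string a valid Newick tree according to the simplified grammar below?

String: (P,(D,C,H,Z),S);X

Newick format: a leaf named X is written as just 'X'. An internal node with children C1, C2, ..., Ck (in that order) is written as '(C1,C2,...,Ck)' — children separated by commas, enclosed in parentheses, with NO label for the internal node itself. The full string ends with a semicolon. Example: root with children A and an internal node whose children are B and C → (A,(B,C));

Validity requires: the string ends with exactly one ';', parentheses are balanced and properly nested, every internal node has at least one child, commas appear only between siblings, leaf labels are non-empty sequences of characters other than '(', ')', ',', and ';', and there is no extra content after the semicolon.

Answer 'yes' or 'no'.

Input: (P,(D,C,H,Z),S);X
Paren balance: 2 '(' vs 2 ')' OK
Ends with single ';': False
Full parse: FAILS (must end with ;)
Valid: False

Answer: no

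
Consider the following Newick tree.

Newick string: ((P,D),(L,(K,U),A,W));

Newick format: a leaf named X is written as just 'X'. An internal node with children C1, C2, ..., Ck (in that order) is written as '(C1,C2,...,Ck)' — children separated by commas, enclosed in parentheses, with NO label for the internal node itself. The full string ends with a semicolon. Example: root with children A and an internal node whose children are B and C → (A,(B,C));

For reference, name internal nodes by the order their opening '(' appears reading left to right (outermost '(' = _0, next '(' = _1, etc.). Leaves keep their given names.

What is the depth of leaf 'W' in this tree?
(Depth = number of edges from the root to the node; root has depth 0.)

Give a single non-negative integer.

Answer: 2

Derivation:
Newick: ((P,D),(L,(K,U),A,W));
Naming internals by '(' encounter order: outermost '(' = _0, next = _1, ...
Query node: W
Path from root: _0 -> _2 -> W
Depth of W: 2 (number of edges from root)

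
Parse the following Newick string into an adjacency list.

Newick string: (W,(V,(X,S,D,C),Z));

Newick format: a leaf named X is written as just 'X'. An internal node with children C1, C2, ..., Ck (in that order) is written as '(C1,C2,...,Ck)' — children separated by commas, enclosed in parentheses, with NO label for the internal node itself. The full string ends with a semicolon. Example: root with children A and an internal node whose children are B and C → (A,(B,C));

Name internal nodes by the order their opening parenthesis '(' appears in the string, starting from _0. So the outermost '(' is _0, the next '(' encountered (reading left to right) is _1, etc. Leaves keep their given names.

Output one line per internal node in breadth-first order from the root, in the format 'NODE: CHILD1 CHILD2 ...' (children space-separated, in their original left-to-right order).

Answer: _0: W _1
_1: V _2 Z
_2: X S D C

Derivation:
Input: (W,(V,(X,S,D,C),Z));
Scanning left-to-right, naming '(' by encounter order:
  pos 0: '(' -> open internal node _0 (depth 1)
  pos 3: '(' -> open internal node _1 (depth 2)
  pos 6: '(' -> open internal node _2 (depth 3)
  pos 14: ')' -> close internal node _2 (now at depth 2)
  pos 17: ')' -> close internal node _1 (now at depth 1)
  pos 18: ')' -> close internal node _0 (now at depth 0)
Total internal nodes: 3
BFS adjacency from root:
  _0: W _1
  _1: V _2 Z
  _2: X S D C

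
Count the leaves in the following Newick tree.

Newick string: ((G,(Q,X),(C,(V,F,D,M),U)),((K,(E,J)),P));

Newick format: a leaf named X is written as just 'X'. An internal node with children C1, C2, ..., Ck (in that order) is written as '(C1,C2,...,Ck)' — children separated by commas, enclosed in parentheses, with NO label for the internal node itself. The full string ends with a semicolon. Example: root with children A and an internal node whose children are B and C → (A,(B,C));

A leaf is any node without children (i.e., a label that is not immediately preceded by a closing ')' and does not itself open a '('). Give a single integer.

Answer: 13

Derivation:
Newick: ((G,(Q,X),(C,(V,F,D,M),U)),((K,(E,J)),P));
Scan left-to-right; a leaf is any maximal label run not followed by '(':
  pos 2: leaf 'G' → count = 1
  pos 5: leaf 'Q' → count = 2
  pos 7: leaf 'X' → count = 3
  pos 11: leaf 'C' → count = 4
  pos 14: leaf 'V' → count = 5
  pos 16: leaf 'F' → count = 6
  pos 18: leaf 'D' → count = 7
  pos 20: leaf 'M' → count = 8
  pos 23: leaf 'U' → count = 9
  pos 29: leaf 'K' → count = 10
  pos 32: leaf 'E' → count = 11
  pos 34: leaf 'J' → count = 12
  pos 38: leaf 'P' → count = 13
Total leaves: 13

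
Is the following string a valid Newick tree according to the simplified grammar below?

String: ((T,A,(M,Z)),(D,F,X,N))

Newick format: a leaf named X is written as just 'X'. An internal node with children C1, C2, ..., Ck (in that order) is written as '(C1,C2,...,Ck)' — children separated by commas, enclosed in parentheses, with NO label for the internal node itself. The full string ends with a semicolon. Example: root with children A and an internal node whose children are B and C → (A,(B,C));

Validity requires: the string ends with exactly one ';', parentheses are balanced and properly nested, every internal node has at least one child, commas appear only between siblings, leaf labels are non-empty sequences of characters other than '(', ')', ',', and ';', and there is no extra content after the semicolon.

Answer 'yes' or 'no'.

Answer: no

Derivation:
Input: ((T,A,(M,Z)),(D,F,X,N))
Paren balance: 4 '(' vs 4 ')' OK
Ends with single ';': False
Full parse: FAILS (must end with ;)
Valid: False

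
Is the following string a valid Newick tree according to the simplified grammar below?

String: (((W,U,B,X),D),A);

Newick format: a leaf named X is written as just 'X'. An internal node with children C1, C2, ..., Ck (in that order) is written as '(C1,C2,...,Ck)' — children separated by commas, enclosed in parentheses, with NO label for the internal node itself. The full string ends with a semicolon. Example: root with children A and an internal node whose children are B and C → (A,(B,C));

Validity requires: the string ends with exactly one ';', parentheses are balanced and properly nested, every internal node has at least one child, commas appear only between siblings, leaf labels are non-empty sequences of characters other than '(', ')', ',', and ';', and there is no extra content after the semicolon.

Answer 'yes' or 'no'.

Input: (((W,U,B,X),D),A);
Paren balance: 3 '(' vs 3 ')' OK
Ends with single ';': True
Full parse: OK
Valid: True

Answer: yes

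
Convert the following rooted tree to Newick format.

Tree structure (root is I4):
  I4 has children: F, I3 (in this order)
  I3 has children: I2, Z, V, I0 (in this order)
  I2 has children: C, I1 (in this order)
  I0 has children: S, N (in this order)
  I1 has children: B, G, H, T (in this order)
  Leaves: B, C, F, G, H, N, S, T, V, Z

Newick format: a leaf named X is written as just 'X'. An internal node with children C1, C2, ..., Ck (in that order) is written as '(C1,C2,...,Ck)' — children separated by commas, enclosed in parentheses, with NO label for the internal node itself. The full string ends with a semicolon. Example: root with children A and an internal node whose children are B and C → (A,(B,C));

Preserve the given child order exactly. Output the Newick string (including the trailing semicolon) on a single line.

Answer: (F,((C,(B,G,H,T)),Z,V,(S,N)));

Derivation:
internal I4 with children ['F', 'I3']
  leaf 'F' → 'F'
  internal I3 with children ['I2', 'Z', 'V', 'I0']
    internal I2 with children ['C', 'I1']
      leaf 'C' → 'C'
      internal I1 with children ['B', 'G', 'H', 'T']
        leaf 'B' → 'B'
        leaf 'G' → 'G'
        leaf 'H' → 'H'
        leaf 'T' → 'T'
      → '(B,G,H,T)'
    → '(C,(B,G,H,T))'
    leaf 'Z' → 'Z'
    leaf 'V' → 'V'
    internal I0 with children ['S', 'N']
      leaf 'S' → 'S'
      leaf 'N' → 'N'
    → '(S,N)'
  → '((C,(B,G,H,T)),Z,V,(S,N))'
→ '(F,((C,(B,G,H,T)),Z,V,(S,N)))'
Final: (F,((C,(B,G,H,T)),Z,V,(S,N)));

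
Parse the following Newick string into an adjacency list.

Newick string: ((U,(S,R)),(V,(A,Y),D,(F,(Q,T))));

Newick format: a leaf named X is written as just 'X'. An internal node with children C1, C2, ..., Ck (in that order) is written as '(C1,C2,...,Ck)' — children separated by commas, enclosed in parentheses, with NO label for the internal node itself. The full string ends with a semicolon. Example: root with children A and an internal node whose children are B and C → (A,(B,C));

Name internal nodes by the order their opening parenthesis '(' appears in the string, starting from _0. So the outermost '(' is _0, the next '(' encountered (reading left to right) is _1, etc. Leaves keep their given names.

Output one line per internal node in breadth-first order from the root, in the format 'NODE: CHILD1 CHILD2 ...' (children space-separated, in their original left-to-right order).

Input: ((U,(S,R)),(V,(A,Y),D,(F,(Q,T))));
Scanning left-to-right, naming '(' by encounter order:
  pos 0: '(' -> open internal node _0 (depth 1)
  pos 1: '(' -> open internal node _1 (depth 2)
  pos 4: '(' -> open internal node _2 (depth 3)
  pos 8: ')' -> close internal node _2 (now at depth 2)
  pos 9: ')' -> close internal node _1 (now at depth 1)
  pos 11: '(' -> open internal node _3 (depth 2)
  pos 14: '(' -> open internal node _4 (depth 3)
  pos 18: ')' -> close internal node _4 (now at depth 2)
  pos 22: '(' -> open internal node _5 (depth 3)
  pos 25: '(' -> open internal node _6 (depth 4)
  pos 29: ')' -> close internal node _6 (now at depth 3)
  pos 30: ')' -> close internal node _5 (now at depth 2)
  pos 31: ')' -> close internal node _3 (now at depth 1)
  pos 32: ')' -> close internal node _0 (now at depth 0)
Total internal nodes: 7
BFS adjacency from root:
  _0: _1 _3
  _1: U _2
  _3: V _4 D _5
  _2: S R
  _4: A Y
  _5: F _6
  _6: Q T

Answer: _0: _1 _3
_1: U _2
_3: V _4 D _5
_2: S R
_4: A Y
_5: F _6
_6: Q T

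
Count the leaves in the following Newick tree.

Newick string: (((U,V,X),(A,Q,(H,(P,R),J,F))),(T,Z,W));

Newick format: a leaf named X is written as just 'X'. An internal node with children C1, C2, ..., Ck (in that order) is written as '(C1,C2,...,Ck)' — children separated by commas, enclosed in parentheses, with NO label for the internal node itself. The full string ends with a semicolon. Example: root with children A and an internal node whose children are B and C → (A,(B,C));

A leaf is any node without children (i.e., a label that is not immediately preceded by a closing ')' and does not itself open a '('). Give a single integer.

Answer: 13

Derivation:
Newick: (((U,V,X),(A,Q,(H,(P,R),J,F))),(T,Z,W));
Scan left-to-right; a leaf is any maximal label run not followed by '(':
  pos 3: leaf 'U' → count = 1
  pos 5: leaf 'V' → count = 2
  pos 7: leaf 'X' → count = 3
  pos 11: leaf 'A' → count = 4
  pos 13: leaf 'Q' → count = 5
  pos 16: leaf 'H' → count = 6
  pos 19: leaf 'P' → count = 7
  pos 21: leaf 'R' → count = 8
  pos 24: leaf 'J' → count = 9
  pos 26: leaf 'F' → count = 10
  pos 32: leaf 'T' → count = 11
  pos 34: leaf 'Z' → count = 12
  pos 36: leaf 'W' → count = 13
Total leaves: 13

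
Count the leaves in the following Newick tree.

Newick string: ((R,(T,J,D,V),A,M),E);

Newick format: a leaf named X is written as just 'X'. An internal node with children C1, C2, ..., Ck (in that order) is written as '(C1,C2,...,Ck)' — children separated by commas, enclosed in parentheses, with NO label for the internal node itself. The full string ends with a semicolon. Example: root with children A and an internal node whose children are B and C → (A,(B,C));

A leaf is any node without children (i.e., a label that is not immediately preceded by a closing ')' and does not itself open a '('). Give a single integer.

Newick: ((R,(T,J,D,V),A,M),E);
Scan left-to-right; a leaf is any maximal label run not followed by '(':
  pos 2: leaf 'R' → count = 1
  pos 5: leaf 'T' → count = 2
  pos 7: leaf 'J' → count = 3
  pos 9: leaf 'D' → count = 4
  pos 11: leaf 'V' → count = 5
  pos 14: leaf 'A' → count = 6
  pos 16: leaf 'M' → count = 7
  pos 19: leaf 'E' → count = 8
Total leaves: 8

Answer: 8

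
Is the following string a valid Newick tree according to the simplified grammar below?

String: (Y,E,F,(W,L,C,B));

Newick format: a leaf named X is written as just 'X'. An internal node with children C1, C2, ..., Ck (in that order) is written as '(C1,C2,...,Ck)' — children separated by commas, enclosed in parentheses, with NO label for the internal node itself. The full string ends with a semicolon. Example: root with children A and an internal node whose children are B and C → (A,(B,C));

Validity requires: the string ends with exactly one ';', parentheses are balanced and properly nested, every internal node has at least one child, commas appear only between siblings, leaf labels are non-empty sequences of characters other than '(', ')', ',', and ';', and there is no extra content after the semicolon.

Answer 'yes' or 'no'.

Answer: yes

Derivation:
Input: (Y,E,F,(W,L,C,B));
Paren balance: 2 '(' vs 2 ')' OK
Ends with single ';': True
Full parse: OK
Valid: True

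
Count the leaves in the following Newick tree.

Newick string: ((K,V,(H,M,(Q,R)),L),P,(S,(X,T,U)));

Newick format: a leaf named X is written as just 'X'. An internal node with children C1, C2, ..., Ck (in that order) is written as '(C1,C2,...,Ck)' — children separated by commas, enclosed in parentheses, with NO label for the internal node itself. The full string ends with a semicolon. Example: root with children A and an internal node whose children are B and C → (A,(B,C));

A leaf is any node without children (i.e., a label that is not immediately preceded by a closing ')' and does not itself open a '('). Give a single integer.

Newick: ((K,V,(H,M,(Q,R)),L),P,(S,(X,T,U)));
Scan left-to-right; a leaf is any maximal label run not followed by '(':
  pos 2: leaf 'K' → count = 1
  pos 4: leaf 'V' → count = 2
  pos 7: leaf 'H' → count = 3
  pos 9: leaf 'M' → count = 4
  pos 12: leaf 'Q' → count = 5
  pos 14: leaf 'R' → count = 6
  pos 18: leaf 'L' → count = 7
  pos 21: leaf 'P' → count = 8
  pos 24: leaf 'S' → count = 9
  pos 27: leaf 'X' → count = 10
  pos 29: leaf 'T' → count = 11
  pos 31: leaf 'U' → count = 12
Total leaves: 12

Answer: 12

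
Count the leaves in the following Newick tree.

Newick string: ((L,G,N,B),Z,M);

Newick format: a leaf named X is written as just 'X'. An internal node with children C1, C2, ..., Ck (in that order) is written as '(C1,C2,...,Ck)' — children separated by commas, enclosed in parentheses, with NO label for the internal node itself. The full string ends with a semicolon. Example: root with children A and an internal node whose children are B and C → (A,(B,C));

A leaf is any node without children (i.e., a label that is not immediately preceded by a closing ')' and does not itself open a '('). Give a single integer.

Newick: ((L,G,N,B),Z,M);
Scan left-to-right; a leaf is any maximal label run not followed by '(':
  pos 2: leaf 'L' → count = 1
  pos 4: leaf 'G' → count = 2
  pos 6: leaf 'N' → count = 3
  pos 8: leaf 'B' → count = 4
  pos 11: leaf 'Z' → count = 5
  pos 13: leaf 'M' → count = 6
Total leaves: 6

Answer: 6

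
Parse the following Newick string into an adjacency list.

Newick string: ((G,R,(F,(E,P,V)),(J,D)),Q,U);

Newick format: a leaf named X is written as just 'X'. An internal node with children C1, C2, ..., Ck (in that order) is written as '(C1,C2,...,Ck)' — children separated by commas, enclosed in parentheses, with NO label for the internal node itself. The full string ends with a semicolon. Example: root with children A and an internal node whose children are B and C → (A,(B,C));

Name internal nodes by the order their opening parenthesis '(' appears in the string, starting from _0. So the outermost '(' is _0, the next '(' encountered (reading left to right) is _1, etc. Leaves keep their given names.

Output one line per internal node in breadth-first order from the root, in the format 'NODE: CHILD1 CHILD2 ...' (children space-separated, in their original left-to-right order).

Input: ((G,R,(F,(E,P,V)),(J,D)),Q,U);
Scanning left-to-right, naming '(' by encounter order:
  pos 0: '(' -> open internal node _0 (depth 1)
  pos 1: '(' -> open internal node _1 (depth 2)
  pos 6: '(' -> open internal node _2 (depth 3)
  pos 9: '(' -> open internal node _3 (depth 4)
  pos 15: ')' -> close internal node _3 (now at depth 3)
  pos 16: ')' -> close internal node _2 (now at depth 2)
  pos 18: '(' -> open internal node _4 (depth 3)
  pos 22: ')' -> close internal node _4 (now at depth 2)
  pos 23: ')' -> close internal node _1 (now at depth 1)
  pos 28: ')' -> close internal node _0 (now at depth 0)
Total internal nodes: 5
BFS adjacency from root:
  _0: _1 Q U
  _1: G R _2 _4
  _2: F _3
  _4: J D
  _3: E P V

Answer: _0: _1 Q U
_1: G R _2 _4
_2: F _3
_4: J D
_3: E P V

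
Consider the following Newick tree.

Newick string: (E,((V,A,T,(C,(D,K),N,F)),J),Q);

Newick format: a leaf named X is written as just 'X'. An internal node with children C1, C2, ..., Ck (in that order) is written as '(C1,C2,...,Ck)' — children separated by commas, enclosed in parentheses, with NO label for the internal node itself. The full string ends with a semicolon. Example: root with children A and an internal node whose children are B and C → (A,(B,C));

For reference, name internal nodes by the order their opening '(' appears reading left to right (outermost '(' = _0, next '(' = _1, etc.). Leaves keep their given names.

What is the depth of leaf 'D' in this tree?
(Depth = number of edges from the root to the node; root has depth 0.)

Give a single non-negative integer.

Newick: (E,((V,A,T,(C,(D,K),N,F)),J),Q);
Naming internals by '(' encounter order: outermost '(' = _0, next = _1, ...
Query node: D
Path from root: _0 -> _1 -> _2 -> _3 -> _4 -> D
Depth of D: 5 (number of edges from root)

Answer: 5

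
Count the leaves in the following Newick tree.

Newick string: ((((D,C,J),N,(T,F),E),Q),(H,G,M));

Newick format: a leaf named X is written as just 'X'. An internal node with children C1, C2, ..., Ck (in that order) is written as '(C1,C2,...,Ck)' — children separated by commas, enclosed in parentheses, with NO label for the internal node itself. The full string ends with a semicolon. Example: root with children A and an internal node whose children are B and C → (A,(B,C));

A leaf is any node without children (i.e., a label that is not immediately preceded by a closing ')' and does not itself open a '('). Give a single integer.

Newick: ((((D,C,J),N,(T,F),E),Q),(H,G,M));
Scan left-to-right; a leaf is any maximal label run not followed by '(':
  pos 4: leaf 'D' → count = 1
  pos 6: leaf 'C' → count = 2
  pos 8: leaf 'J' → count = 3
  pos 11: leaf 'N' → count = 4
  pos 14: leaf 'T' → count = 5
  pos 16: leaf 'F' → count = 6
  pos 19: leaf 'E' → count = 7
  pos 22: leaf 'Q' → count = 8
  pos 26: leaf 'H' → count = 9
  pos 28: leaf 'G' → count = 10
  pos 30: leaf 'M' → count = 11
Total leaves: 11

Answer: 11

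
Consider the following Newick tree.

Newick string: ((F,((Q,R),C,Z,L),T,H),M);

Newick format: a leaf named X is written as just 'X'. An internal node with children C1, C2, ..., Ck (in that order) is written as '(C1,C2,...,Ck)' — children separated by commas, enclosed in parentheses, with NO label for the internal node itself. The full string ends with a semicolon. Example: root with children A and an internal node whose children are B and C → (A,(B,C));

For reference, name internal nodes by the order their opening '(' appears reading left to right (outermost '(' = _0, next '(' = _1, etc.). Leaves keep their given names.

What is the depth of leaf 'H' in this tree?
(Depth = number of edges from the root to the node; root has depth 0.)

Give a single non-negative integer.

Newick: ((F,((Q,R),C,Z,L),T,H),M);
Naming internals by '(' encounter order: outermost '(' = _0, next = _1, ...
Query node: H
Path from root: _0 -> _1 -> H
Depth of H: 2 (number of edges from root)

Answer: 2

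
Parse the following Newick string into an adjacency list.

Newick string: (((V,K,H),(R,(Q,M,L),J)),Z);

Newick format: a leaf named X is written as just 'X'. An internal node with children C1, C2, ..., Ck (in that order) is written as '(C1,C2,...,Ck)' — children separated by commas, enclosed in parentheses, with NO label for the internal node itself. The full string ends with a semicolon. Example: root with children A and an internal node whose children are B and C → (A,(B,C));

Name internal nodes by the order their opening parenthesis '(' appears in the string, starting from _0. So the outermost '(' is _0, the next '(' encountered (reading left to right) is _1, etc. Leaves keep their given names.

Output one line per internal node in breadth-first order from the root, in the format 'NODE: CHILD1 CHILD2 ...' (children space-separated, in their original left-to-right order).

Input: (((V,K,H),(R,(Q,M,L),J)),Z);
Scanning left-to-right, naming '(' by encounter order:
  pos 0: '(' -> open internal node _0 (depth 1)
  pos 1: '(' -> open internal node _1 (depth 2)
  pos 2: '(' -> open internal node _2 (depth 3)
  pos 8: ')' -> close internal node _2 (now at depth 2)
  pos 10: '(' -> open internal node _3 (depth 3)
  pos 13: '(' -> open internal node _4 (depth 4)
  pos 19: ')' -> close internal node _4 (now at depth 3)
  pos 22: ')' -> close internal node _3 (now at depth 2)
  pos 23: ')' -> close internal node _1 (now at depth 1)
  pos 26: ')' -> close internal node _0 (now at depth 0)
Total internal nodes: 5
BFS adjacency from root:
  _0: _1 Z
  _1: _2 _3
  _2: V K H
  _3: R _4 J
  _4: Q M L

Answer: _0: _1 Z
_1: _2 _3
_2: V K H
_3: R _4 J
_4: Q M L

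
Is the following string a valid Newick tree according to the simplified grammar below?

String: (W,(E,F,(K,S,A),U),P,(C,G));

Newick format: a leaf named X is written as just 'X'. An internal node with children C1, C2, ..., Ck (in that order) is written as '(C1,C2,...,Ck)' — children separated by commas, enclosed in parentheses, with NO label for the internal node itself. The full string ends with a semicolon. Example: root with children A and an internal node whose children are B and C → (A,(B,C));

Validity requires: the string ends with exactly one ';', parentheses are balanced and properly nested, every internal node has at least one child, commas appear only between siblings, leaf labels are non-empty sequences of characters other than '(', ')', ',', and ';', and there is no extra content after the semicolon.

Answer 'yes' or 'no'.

Input: (W,(E,F,(K,S,A),U),P,(C,G));
Paren balance: 4 '(' vs 4 ')' OK
Ends with single ';': True
Full parse: OK
Valid: True

Answer: yes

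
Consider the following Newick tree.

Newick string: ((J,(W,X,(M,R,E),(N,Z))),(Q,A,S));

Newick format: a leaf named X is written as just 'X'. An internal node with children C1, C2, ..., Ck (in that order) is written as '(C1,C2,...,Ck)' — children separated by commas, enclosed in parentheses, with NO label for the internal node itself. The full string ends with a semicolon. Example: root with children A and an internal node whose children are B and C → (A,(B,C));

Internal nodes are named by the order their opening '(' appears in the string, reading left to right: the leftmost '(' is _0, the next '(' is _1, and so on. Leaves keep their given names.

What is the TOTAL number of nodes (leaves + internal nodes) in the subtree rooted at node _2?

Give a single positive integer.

Newick: ((J,(W,X,(M,R,E),(N,Z))),(Q,A,S));
Locate _2: it is the '(' at position 4 (the 3rd '(' reading left to right).
Query: subtree rooted at _2
_2: subtree_size = 1 + 9
  W: subtree_size = 1 + 0
  X: subtree_size = 1 + 0
  _3: subtree_size = 1 + 3
    M: subtree_size = 1 + 0
    R: subtree_size = 1 + 0
    E: subtree_size = 1 + 0
  _4: subtree_size = 1 + 2
    N: subtree_size = 1 + 0
    Z: subtree_size = 1 + 0
Total subtree size of _2: 10

Answer: 10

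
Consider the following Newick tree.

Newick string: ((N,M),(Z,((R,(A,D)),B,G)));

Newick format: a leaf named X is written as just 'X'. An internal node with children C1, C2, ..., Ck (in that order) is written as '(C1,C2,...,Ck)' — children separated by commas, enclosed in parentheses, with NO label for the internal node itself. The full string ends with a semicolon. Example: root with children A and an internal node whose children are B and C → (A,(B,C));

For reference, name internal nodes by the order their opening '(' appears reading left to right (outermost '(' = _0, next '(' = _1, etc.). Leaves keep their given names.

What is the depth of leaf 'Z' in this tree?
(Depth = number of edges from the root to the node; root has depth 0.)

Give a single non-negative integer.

Newick: ((N,M),(Z,((R,(A,D)),B,G)));
Naming internals by '(' encounter order: outermost '(' = _0, next = _1, ...
Query node: Z
Path from root: _0 -> _2 -> Z
Depth of Z: 2 (number of edges from root)

Answer: 2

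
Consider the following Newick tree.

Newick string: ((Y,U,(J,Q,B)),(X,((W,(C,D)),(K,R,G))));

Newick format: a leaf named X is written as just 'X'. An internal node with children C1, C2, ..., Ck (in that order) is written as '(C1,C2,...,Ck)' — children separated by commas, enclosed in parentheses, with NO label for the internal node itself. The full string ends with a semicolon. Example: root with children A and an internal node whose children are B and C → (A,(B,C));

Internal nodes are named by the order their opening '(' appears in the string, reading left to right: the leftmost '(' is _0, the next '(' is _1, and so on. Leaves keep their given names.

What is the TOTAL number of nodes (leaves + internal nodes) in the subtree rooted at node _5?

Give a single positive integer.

Answer: 5

Derivation:
Newick: ((Y,U,(J,Q,B)),(X,((W,(C,D)),(K,R,G))));
Locate _5: it is the '(' at position 19 (the 6th '(' reading left to right).
Query: subtree rooted at _5
_5: subtree_size = 1 + 4
  W: subtree_size = 1 + 0
  _6: subtree_size = 1 + 2
    C: subtree_size = 1 + 0
    D: subtree_size = 1 + 0
Total subtree size of _5: 5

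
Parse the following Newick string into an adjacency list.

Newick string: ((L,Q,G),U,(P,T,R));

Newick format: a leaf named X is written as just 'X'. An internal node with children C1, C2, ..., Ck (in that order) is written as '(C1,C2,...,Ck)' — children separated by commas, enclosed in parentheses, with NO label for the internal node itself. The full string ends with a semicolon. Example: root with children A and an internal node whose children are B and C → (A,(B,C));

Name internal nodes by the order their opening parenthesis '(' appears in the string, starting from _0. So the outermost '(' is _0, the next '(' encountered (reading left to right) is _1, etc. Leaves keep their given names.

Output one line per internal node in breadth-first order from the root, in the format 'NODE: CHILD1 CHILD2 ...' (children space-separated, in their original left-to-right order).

Input: ((L,Q,G),U,(P,T,R));
Scanning left-to-right, naming '(' by encounter order:
  pos 0: '(' -> open internal node _0 (depth 1)
  pos 1: '(' -> open internal node _1 (depth 2)
  pos 7: ')' -> close internal node _1 (now at depth 1)
  pos 11: '(' -> open internal node _2 (depth 2)
  pos 17: ')' -> close internal node _2 (now at depth 1)
  pos 18: ')' -> close internal node _0 (now at depth 0)
Total internal nodes: 3
BFS adjacency from root:
  _0: _1 U _2
  _1: L Q G
  _2: P T R

Answer: _0: _1 U _2
_1: L Q G
_2: P T R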